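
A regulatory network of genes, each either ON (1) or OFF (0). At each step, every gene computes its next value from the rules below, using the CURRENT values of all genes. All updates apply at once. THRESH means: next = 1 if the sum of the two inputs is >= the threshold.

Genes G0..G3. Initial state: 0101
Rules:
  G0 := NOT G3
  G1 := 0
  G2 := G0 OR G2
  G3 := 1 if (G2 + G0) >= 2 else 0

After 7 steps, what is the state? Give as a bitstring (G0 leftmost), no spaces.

Step 1: G0=NOT G3=NOT 1=0 G1=0(const) G2=G0|G2=0|0=0 G3=(0+0>=2)=0 -> 0000
Step 2: G0=NOT G3=NOT 0=1 G1=0(const) G2=G0|G2=0|0=0 G3=(0+0>=2)=0 -> 1000
Step 3: G0=NOT G3=NOT 0=1 G1=0(const) G2=G0|G2=1|0=1 G3=(0+1>=2)=0 -> 1010
Step 4: G0=NOT G3=NOT 0=1 G1=0(const) G2=G0|G2=1|1=1 G3=(1+1>=2)=1 -> 1011
Step 5: G0=NOT G3=NOT 1=0 G1=0(const) G2=G0|G2=1|1=1 G3=(1+1>=2)=1 -> 0011
Step 6: G0=NOT G3=NOT 1=0 G1=0(const) G2=G0|G2=0|1=1 G3=(1+0>=2)=0 -> 0010
Step 7: G0=NOT G3=NOT 0=1 G1=0(const) G2=G0|G2=0|1=1 G3=(1+0>=2)=0 -> 1010

1010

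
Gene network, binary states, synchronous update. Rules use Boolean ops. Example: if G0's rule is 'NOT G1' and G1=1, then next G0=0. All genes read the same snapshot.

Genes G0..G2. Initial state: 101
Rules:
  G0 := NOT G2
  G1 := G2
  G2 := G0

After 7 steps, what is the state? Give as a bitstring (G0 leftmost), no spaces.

Step 1: G0=NOT G2=NOT 1=0 G1=G2=1 G2=G0=1 -> 011
Step 2: G0=NOT G2=NOT 1=0 G1=G2=1 G2=G0=0 -> 010
Step 3: G0=NOT G2=NOT 0=1 G1=G2=0 G2=G0=0 -> 100
Step 4: G0=NOT G2=NOT 0=1 G1=G2=0 G2=G0=1 -> 101
Step 5: G0=NOT G2=NOT 1=0 G1=G2=1 G2=G0=1 -> 011
Step 6: G0=NOT G2=NOT 1=0 G1=G2=1 G2=G0=0 -> 010
Step 7: G0=NOT G2=NOT 0=1 G1=G2=0 G2=G0=0 -> 100

100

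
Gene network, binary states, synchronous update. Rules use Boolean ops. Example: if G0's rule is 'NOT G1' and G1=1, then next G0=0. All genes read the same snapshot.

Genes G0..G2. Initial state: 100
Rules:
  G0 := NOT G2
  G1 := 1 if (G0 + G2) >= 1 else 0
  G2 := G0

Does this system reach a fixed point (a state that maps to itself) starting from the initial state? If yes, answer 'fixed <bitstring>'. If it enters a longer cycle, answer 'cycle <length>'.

Answer: cycle 4

Derivation:
Step 0: 100
Step 1: G0=NOT G2=NOT 0=1 G1=(1+0>=1)=1 G2=G0=1 -> 111
Step 2: G0=NOT G2=NOT 1=0 G1=(1+1>=1)=1 G2=G0=1 -> 011
Step 3: G0=NOT G2=NOT 1=0 G1=(0+1>=1)=1 G2=G0=0 -> 010
Step 4: G0=NOT G2=NOT 0=1 G1=(0+0>=1)=0 G2=G0=0 -> 100
Cycle of length 4 starting at step 0 -> no fixed point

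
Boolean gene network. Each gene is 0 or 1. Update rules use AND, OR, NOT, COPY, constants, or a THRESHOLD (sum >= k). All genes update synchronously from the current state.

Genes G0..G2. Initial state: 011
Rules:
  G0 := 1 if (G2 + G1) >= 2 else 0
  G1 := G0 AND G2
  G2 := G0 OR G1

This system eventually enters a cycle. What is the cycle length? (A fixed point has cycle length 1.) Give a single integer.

Step 0: 011
Step 1: G0=(1+1>=2)=1 G1=G0&G2=0&1=0 G2=G0|G1=0|1=1 -> 101
Step 2: G0=(1+0>=2)=0 G1=G0&G2=1&1=1 G2=G0|G1=1|0=1 -> 011
State from step 2 equals state from step 0 -> cycle length 2

Answer: 2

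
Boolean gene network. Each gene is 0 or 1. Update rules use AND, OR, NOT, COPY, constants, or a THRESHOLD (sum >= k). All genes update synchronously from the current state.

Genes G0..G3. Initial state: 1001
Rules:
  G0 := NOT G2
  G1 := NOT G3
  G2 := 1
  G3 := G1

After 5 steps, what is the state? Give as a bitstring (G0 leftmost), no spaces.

Step 1: G0=NOT G2=NOT 0=1 G1=NOT G3=NOT 1=0 G2=1(const) G3=G1=0 -> 1010
Step 2: G0=NOT G2=NOT 1=0 G1=NOT G3=NOT 0=1 G2=1(const) G3=G1=0 -> 0110
Step 3: G0=NOT G2=NOT 1=0 G1=NOT G3=NOT 0=1 G2=1(const) G3=G1=1 -> 0111
Step 4: G0=NOT G2=NOT 1=0 G1=NOT G3=NOT 1=0 G2=1(const) G3=G1=1 -> 0011
Step 5: G0=NOT G2=NOT 1=0 G1=NOT G3=NOT 1=0 G2=1(const) G3=G1=0 -> 0010

0010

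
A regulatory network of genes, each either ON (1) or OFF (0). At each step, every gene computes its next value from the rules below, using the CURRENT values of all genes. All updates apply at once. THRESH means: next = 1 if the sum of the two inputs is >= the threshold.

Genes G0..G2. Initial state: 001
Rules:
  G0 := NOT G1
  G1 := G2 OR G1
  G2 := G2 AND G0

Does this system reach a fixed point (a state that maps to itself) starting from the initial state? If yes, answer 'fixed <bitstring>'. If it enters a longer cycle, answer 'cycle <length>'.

Answer: fixed 010

Derivation:
Step 0: 001
Step 1: G0=NOT G1=NOT 0=1 G1=G2|G1=1|0=1 G2=G2&G0=1&0=0 -> 110
Step 2: G0=NOT G1=NOT 1=0 G1=G2|G1=0|1=1 G2=G2&G0=0&1=0 -> 010
Step 3: G0=NOT G1=NOT 1=0 G1=G2|G1=0|1=1 G2=G2&G0=0&0=0 -> 010
Fixed point reached at step 2: 010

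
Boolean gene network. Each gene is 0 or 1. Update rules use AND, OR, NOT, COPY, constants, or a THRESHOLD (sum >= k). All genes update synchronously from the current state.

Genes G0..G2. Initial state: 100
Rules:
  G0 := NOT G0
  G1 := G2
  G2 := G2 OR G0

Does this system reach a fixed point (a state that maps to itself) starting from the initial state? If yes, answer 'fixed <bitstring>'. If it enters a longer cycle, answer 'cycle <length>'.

Step 0: 100
Step 1: G0=NOT G0=NOT 1=0 G1=G2=0 G2=G2|G0=0|1=1 -> 001
Step 2: G0=NOT G0=NOT 0=1 G1=G2=1 G2=G2|G0=1|0=1 -> 111
Step 3: G0=NOT G0=NOT 1=0 G1=G2=1 G2=G2|G0=1|1=1 -> 011
Step 4: G0=NOT G0=NOT 0=1 G1=G2=1 G2=G2|G0=1|0=1 -> 111
Cycle of length 2 starting at step 2 -> no fixed point

Answer: cycle 2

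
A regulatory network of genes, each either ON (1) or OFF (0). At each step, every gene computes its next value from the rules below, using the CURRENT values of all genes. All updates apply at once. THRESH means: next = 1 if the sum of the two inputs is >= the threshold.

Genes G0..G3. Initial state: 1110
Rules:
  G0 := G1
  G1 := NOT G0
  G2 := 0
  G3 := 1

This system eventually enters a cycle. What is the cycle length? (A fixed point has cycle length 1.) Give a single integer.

Step 0: 1110
Step 1: G0=G1=1 G1=NOT G0=NOT 1=0 G2=0(const) G3=1(const) -> 1001
Step 2: G0=G1=0 G1=NOT G0=NOT 1=0 G2=0(const) G3=1(const) -> 0001
Step 3: G0=G1=0 G1=NOT G0=NOT 0=1 G2=0(const) G3=1(const) -> 0101
Step 4: G0=G1=1 G1=NOT G0=NOT 0=1 G2=0(const) G3=1(const) -> 1101
Step 5: G0=G1=1 G1=NOT G0=NOT 1=0 G2=0(const) G3=1(const) -> 1001
State from step 5 equals state from step 1 -> cycle length 4

Answer: 4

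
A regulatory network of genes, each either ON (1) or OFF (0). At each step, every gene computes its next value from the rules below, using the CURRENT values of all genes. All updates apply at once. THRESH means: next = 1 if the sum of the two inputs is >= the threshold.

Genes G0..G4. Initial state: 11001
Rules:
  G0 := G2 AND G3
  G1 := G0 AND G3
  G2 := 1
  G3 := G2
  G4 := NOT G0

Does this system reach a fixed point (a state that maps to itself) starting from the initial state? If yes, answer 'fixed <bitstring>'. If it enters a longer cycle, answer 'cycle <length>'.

Step 0: 11001
Step 1: G0=G2&G3=0&0=0 G1=G0&G3=1&0=0 G2=1(const) G3=G2=0 G4=NOT G0=NOT 1=0 -> 00100
Step 2: G0=G2&G3=1&0=0 G1=G0&G3=0&0=0 G2=1(const) G3=G2=1 G4=NOT G0=NOT 0=1 -> 00111
Step 3: G0=G2&G3=1&1=1 G1=G0&G3=0&1=0 G2=1(const) G3=G2=1 G4=NOT G0=NOT 0=1 -> 10111
Step 4: G0=G2&G3=1&1=1 G1=G0&G3=1&1=1 G2=1(const) G3=G2=1 G4=NOT G0=NOT 1=0 -> 11110
Step 5: G0=G2&G3=1&1=1 G1=G0&G3=1&1=1 G2=1(const) G3=G2=1 G4=NOT G0=NOT 1=0 -> 11110
Fixed point reached at step 4: 11110

Answer: fixed 11110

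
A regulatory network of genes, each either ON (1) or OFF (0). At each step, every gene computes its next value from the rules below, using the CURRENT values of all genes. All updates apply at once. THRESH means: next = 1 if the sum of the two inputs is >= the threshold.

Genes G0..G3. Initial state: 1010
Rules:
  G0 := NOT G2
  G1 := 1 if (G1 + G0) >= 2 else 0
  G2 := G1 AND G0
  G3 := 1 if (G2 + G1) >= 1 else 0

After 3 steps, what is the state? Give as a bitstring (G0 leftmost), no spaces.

Step 1: G0=NOT G2=NOT 1=0 G1=(0+1>=2)=0 G2=G1&G0=0&1=0 G3=(1+0>=1)=1 -> 0001
Step 2: G0=NOT G2=NOT 0=1 G1=(0+0>=2)=0 G2=G1&G0=0&0=0 G3=(0+0>=1)=0 -> 1000
Step 3: G0=NOT G2=NOT 0=1 G1=(0+1>=2)=0 G2=G1&G0=0&1=0 G3=(0+0>=1)=0 -> 1000

1000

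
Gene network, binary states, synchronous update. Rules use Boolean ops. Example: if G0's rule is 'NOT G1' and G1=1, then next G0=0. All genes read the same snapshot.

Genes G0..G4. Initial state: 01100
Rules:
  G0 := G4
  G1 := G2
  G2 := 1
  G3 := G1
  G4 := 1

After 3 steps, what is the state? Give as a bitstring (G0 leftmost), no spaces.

Step 1: G0=G4=0 G1=G2=1 G2=1(const) G3=G1=1 G4=1(const) -> 01111
Step 2: G0=G4=1 G1=G2=1 G2=1(const) G3=G1=1 G4=1(const) -> 11111
Step 3: G0=G4=1 G1=G2=1 G2=1(const) G3=G1=1 G4=1(const) -> 11111

11111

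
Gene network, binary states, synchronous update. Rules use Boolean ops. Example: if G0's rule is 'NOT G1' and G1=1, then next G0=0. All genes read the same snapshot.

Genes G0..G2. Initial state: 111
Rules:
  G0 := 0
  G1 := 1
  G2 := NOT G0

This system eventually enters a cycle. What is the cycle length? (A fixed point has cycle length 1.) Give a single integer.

Step 0: 111
Step 1: G0=0(const) G1=1(const) G2=NOT G0=NOT 1=0 -> 010
Step 2: G0=0(const) G1=1(const) G2=NOT G0=NOT 0=1 -> 011
Step 3: G0=0(const) G1=1(const) G2=NOT G0=NOT 0=1 -> 011
State from step 3 equals state from step 2 -> cycle length 1

Answer: 1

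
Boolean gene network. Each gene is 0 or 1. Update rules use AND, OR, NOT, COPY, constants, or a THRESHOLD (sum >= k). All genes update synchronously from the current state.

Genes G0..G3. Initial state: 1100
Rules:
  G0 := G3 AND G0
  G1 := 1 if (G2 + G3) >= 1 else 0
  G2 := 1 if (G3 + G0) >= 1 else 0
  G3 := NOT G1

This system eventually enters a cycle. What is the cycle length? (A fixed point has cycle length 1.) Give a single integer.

Step 0: 1100
Step 1: G0=G3&G0=0&1=0 G1=(0+0>=1)=0 G2=(0+1>=1)=1 G3=NOT G1=NOT 1=0 -> 0010
Step 2: G0=G3&G0=0&0=0 G1=(1+0>=1)=1 G2=(0+0>=1)=0 G3=NOT G1=NOT 0=1 -> 0101
Step 3: G0=G3&G0=1&0=0 G1=(0+1>=1)=1 G2=(1+0>=1)=1 G3=NOT G1=NOT 1=0 -> 0110
Step 4: G0=G3&G0=0&0=0 G1=(1+0>=1)=1 G2=(0+0>=1)=0 G3=NOT G1=NOT 1=0 -> 0100
Step 5: G0=G3&G0=0&0=0 G1=(0+0>=1)=0 G2=(0+0>=1)=0 G3=NOT G1=NOT 1=0 -> 0000
Step 6: G0=G3&G0=0&0=0 G1=(0+0>=1)=0 G2=(0+0>=1)=0 G3=NOT G1=NOT 0=1 -> 0001
Step 7: G0=G3&G0=1&0=0 G1=(0+1>=1)=1 G2=(1+0>=1)=1 G3=NOT G1=NOT 0=1 -> 0111
Step 8: G0=G3&G0=1&0=0 G1=(1+1>=1)=1 G2=(1+0>=1)=1 G3=NOT G1=NOT 1=0 -> 0110
State from step 8 equals state from step 3 -> cycle length 5

Answer: 5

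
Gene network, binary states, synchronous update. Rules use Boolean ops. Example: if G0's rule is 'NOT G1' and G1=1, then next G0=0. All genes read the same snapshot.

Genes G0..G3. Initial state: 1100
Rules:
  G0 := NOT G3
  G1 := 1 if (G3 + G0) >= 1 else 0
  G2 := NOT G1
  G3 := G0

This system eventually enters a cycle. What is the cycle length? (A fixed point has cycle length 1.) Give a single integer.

Step 0: 1100
Step 1: G0=NOT G3=NOT 0=1 G1=(0+1>=1)=1 G2=NOT G1=NOT 1=0 G3=G0=1 -> 1101
Step 2: G0=NOT G3=NOT 1=0 G1=(1+1>=1)=1 G2=NOT G1=NOT 1=0 G3=G0=1 -> 0101
Step 3: G0=NOT G3=NOT 1=0 G1=(1+0>=1)=1 G2=NOT G1=NOT 1=0 G3=G0=0 -> 0100
Step 4: G0=NOT G3=NOT 0=1 G1=(0+0>=1)=0 G2=NOT G1=NOT 1=0 G3=G0=0 -> 1000
Step 5: G0=NOT G3=NOT 0=1 G1=(0+1>=1)=1 G2=NOT G1=NOT 0=1 G3=G0=1 -> 1111
Step 6: G0=NOT G3=NOT 1=0 G1=(1+1>=1)=1 G2=NOT G1=NOT 1=0 G3=G0=1 -> 0101
State from step 6 equals state from step 2 -> cycle length 4

Answer: 4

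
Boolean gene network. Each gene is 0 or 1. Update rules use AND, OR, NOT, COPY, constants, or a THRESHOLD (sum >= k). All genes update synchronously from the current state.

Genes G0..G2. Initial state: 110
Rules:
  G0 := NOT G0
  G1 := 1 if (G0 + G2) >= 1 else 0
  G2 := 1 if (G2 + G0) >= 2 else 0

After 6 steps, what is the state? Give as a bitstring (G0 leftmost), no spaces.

Step 1: G0=NOT G0=NOT 1=0 G1=(1+0>=1)=1 G2=(0+1>=2)=0 -> 010
Step 2: G0=NOT G0=NOT 0=1 G1=(0+0>=1)=0 G2=(0+0>=2)=0 -> 100
Step 3: G0=NOT G0=NOT 1=0 G1=(1+0>=1)=1 G2=(0+1>=2)=0 -> 010
Step 4: G0=NOT G0=NOT 0=1 G1=(0+0>=1)=0 G2=(0+0>=2)=0 -> 100
Step 5: G0=NOT G0=NOT 1=0 G1=(1+0>=1)=1 G2=(0+1>=2)=0 -> 010
Step 6: G0=NOT G0=NOT 0=1 G1=(0+0>=1)=0 G2=(0+0>=2)=0 -> 100

100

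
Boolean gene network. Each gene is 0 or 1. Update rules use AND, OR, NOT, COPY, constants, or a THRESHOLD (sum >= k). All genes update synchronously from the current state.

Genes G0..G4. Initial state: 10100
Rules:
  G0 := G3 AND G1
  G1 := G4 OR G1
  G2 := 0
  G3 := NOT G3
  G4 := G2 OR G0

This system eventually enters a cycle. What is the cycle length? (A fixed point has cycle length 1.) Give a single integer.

Answer: 2

Derivation:
Step 0: 10100
Step 1: G0=G3&G1=0&0=0 G1=G4|G1=0|0=0 G2=0(const) G3=NOT G3=NOT 0=1 G4=G2|G0=1|1=1 -> 00011
Step 2: G0=G3&G1=1&0=0 G1=G4|G1=1|0=1 G2=0(const) G3=NOT G3=NOT 1=0 G4=G2|G0=0|0=0 -> 01000
Step 3: G0=G3&G1=0&1=0 G1=G4|G1=0|1=1 G2=0(const) G3=NOT G3=NOT 0=1 G4=G2|G0=0|0=0 -> 01010
Step 4: G0=G3&G1=1&1=1 G1=G4|G1=0|1=1 G2=0(const) G3=NOT G3=NOT 1=0 G4=G2|G0=0|0=0 -> 11000
Step 5: G0=G3&G1=0&1=0 G1=G4|G1=0|1=1 G2=0(const) G3=NOT G3=NOT 0=1 G4=G2|G0=0|1=1 -> 01011
Step 6: G0=G3&G1=1&1=1 G1=G4|G1=1|1=1 G2=0(const) G3=NOT G3=NOT 1=0 G4=G2|G0=0|0=0 -> 11000
State from step 6 equals state from step 4 -> cycle length 2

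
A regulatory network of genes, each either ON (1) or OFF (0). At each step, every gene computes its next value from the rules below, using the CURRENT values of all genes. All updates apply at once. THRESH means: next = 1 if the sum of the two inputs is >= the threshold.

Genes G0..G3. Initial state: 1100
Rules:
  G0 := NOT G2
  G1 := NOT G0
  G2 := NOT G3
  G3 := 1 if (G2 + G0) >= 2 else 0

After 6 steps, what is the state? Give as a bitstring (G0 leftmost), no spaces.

Step 1: G0=NOT G2=NOT 0=1 G1=NOT G0=NOT 1=0 G2=NOT G3=NOT 0=1 G3=(0+1>=2)=0 -> 1010
Step 2: G0=NOT G2=NOT 1=0 G1=NOT G0=NOT 1=0 G2=NOT G3=NOT 0=1 G3=(1+1>=2)=1 -> 0011
Step 3: G0=NOT G2=NOT 1=0 G1=NOT G0=NOT 0=1 G2=NOT G3=NOT 1=0 G3=(1+0>=2)=0 -> 0100
Step 4: G0=NOT G2=NOT 0=1 G1=NOT G0=NOT 0=1 G2=NOT G3=NOT 0=1 G3=(0+0>=2)=0 -> 1110
Step 5: G0=NOT G2=NOT 1=0 G1=NOT G0=NOT 1=0 G2=NOT G3=NOT 0=1 G3=(1+1>=2)=1 -> 0011
Step 6: G0=NOT G2=NOT 1=0 G1=NOT G0=NOT 0=1 G2=NOT G3=NOT 1=0 G3=(1+0>=2)=0 -> 0100

0100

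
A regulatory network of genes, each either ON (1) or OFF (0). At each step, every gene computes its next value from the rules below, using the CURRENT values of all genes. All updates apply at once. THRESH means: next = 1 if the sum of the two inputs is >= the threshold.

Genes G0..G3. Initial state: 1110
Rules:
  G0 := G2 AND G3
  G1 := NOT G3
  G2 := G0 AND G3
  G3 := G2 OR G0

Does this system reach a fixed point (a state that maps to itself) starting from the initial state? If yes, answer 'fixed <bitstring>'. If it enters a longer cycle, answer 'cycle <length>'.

Answer: fixed 0100

Derivation:
Step 0: 1110
Step 1: G0=G2&G3=1&0=0 G1=NOT G3=NOT 0=1 G2=G0&G3=1&0=0 G3=G2|G0=1|1=1 -> 0101
Step 2: G0=G2&G3=0&1=0 G1=NOT G3=NOT 1=0 G2=G0&G3=0&1=0 G3=G2|G0=0|0=0 -> 0000
Step 3: G0=G2&G3=0&0=0 G1=NOT G3=NOT 0=1 G2=G0&G3=0&0=0 G3=G2|G0=0|0=0 -> 0100
Step 4: G0=G2&G3=0&0=0 G1=NOT G3=NOT 0=1 G2=G0&G3=0&0=0 G3=G2|G0=0|0=0 -> 0100
Fixed point reached at step 3: 0100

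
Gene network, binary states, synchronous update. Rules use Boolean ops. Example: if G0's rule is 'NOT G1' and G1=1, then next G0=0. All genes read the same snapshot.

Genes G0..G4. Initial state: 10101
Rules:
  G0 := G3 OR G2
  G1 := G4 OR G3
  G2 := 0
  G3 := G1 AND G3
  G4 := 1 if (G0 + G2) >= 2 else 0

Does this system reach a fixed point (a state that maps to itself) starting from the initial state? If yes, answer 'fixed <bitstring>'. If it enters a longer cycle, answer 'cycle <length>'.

Answer: fixed 00000

Derivation:
Step 0: 10101
Step 1: G0=G3|G2=0|1=1 G1=G4|G3=1|0=1 G2=0(const) G3=G1&G3=0&0=0 G4=(1+1>=2)=1 -> 11001
Step 2: G0=G3|G2=0|0=0 G1=G4|G3=1|0=1 G2=0(const) G3=G1&G3=1&0=0 G4=(1+0>=2)=0 -> 01000
Step 3: G0=G3|G2=0|0=0 G1=G4|G3=0|0=0 G2=0(const) G3=G1&G3=1&0=0 G4=(0+0>=2)=0 -> 00000
Step 4: G0=G3|G2=0|0=0 G1=G4|G3=0|0=0 G2=0(const) G3=G1&G3=0&0=0 G4=(0+0>=2)=0 -> 00000
Fixed point reached at step 3: 00000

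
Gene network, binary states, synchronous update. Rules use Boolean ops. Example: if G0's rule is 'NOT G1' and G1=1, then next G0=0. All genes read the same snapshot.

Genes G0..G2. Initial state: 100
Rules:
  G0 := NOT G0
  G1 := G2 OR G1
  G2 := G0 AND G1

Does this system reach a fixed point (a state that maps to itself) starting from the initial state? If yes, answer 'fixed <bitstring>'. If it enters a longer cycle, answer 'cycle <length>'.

Answer: cycle 2

Derivation:
Step 0: 100
Step 1: G0=NOT G0=NOT 1=0 G1=G2|G1=0|0=0 G2=G0&G1=1&0=0 -> 000
Step 2: G0=NOT G0=NOT 0=1 G1=G2|G1=0|0=0 G2=G0&G1=0&0=0 -> 100
Cycle of length 2 starting at step 0 -> no fixed point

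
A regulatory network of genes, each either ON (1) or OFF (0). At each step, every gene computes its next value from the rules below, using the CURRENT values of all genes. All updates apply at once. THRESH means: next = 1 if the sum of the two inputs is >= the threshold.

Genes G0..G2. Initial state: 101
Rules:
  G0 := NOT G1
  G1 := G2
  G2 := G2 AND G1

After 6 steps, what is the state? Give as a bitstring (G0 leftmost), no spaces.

Step 1: G0=NOT G1=NOT 0=1 G1=G2=1 G2=G2&G1=1&0=0 -> 110
Step 2: G0=NOT G1=NOT 1=0 G1=G2=0 G2=G2&G1=0&1=0 -> 000
Step 3: G0=NOT G1=NOT 0=1 G1=G2=0 G2=G2&G1=0&0=0 -> 100
Step 4: G0=NOT G1=NOT 0=1 G1=G2=0 G2=G2&G1=0&0=0 -> 100
Step 5: G0=NOT G1=NOT 0=1 G1=G2=0 G2=G2&G1=0&0=0 -> 100
Step 6: G0=NOT G1=NOT 0=1 G1=G2=0 G2=G2&G1=0&0=0 -> 100

100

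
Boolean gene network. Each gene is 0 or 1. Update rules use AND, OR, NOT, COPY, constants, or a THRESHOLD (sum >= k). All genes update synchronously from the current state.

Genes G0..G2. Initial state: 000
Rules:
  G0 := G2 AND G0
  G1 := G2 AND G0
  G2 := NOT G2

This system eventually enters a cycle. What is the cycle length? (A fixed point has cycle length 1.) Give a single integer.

Step 0: 000
Step 1: G0=G2&G0=0&0=0 G1=G2&G0=0&0=0 G2=NOT G2=NOT 0=1 -> 001
Step 2: G0=G2&G0=1&0=0 G1=G2&G0=1&0=0 G2=NOT G2=NOT 1=0 -> 000
State from step 2 equals state from step 0 -> cycle length 2

Answer: 2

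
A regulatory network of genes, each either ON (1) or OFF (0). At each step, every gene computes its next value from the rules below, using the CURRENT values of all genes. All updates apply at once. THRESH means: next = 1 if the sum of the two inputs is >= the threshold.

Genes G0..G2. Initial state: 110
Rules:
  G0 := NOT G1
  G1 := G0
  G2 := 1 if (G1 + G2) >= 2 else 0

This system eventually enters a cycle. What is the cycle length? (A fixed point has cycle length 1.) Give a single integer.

Answer: 4

Derivation:
Step 0: 110
Step 1: G0=NOT G1=NOT 1=0 G1=G0=1 G2=(1+0>=2)=0 -> 010
Step 2: G0=NOT G1=NOT 1=0 G1=G0=0 G2=(1+0>=2)=0 -> 000
Step 3: G0=NOT G1=NOT 0=1 G1=G0=0 G2=(0+0>=2)=0 -> 100
Step 4: G0=NOT G1=NOT 0=1 G1=G0=1 G2=(0+0>=2)=0 -> 110
State from step 4 equals state from step 0 -> cycle length 4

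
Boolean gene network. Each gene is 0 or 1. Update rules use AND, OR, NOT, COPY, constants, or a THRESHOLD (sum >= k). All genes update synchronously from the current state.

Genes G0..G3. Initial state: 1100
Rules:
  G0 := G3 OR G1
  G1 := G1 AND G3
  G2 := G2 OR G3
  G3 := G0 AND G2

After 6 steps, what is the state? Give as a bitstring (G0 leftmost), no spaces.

Step 1: G0=G3|G1=0|1=1 G1=G1&G3=1&0=0 G2=G2|G3=0|0=0 G3=G0&G2=1&0=0 -> 1000
Step 2: G0=G3|G1=0|0=0 G1=G1&G3=0&0=0 G2=G2|G3=0|0=0 G3=G0&G2=1&0=0 -> 0000
Step 3: G0=G3|G1=0|0=0 G1=G1&G3=0&0=0 G2=G2|G3=0|0=0 G3=G0&G2=0&0=0 -> 0000
Step 4: G0=G3|G1=0|0=0 G1=G1&G3=0&0=0 G2=G2|G3=0|0=0 G3=G0&G2=0&0=0 -> 0000
Step 5: G0=G3|G1=0|0=0 G1=G1&G3=0&0=0 G2=G2|G3=0|0=0 G3=G0&G2=0&0=0 -> 0000
Step 6: G0=G3|G1=0|0=0 G1=G1&G3=0&0=0 G2=G2|G3=0|0=0 G3=G0&G2=0&0=0 -> 0000

0000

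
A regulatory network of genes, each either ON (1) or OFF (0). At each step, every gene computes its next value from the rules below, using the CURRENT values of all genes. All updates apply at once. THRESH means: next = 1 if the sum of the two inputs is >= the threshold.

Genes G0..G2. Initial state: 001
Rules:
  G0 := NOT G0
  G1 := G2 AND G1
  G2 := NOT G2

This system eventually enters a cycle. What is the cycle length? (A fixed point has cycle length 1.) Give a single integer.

Answer: 2

Derivation:
Step 0: 001
Step 1: G0=NOT G0=NOT 0=1 G1=G2&G1=1&0=0 G2=NOT G2=NOT 1=0 -> 100
Step 2: G0=NOT G0=NOT 1=0 G1=G2&G1=0&0=0 G2=NOT G2=NOT 0=1 -> 001
State from step 2 equals state from step 0 -> cycle length 2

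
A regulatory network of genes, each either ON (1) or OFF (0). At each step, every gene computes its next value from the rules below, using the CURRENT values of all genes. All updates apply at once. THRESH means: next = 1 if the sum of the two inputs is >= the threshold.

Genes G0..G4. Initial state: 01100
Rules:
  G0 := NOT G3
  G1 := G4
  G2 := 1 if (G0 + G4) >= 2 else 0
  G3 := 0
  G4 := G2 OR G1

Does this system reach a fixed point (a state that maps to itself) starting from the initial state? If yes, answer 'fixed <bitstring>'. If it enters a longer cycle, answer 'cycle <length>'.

Step 0: 01100
Step 1: G0=NOT G3=NOT 0=1 G1=G4=0 G2=(0+0>=2)=0 G3=0(const) G4=G2|G1=1|1=1 -> 10001
Step 2: G0=NOT G3=NOT 0=1 G1=G4=1 G2=(1+1>=2)=1 G3=0(const) G4=G2|G1=0|0=0 -> 11100
Step 3: G0=NOT G3=NOT 0=1 G1=G4=0 G2=(1+0>=2)=0 G3=0(const) G4=G2|G1=1|1=1 -> 10001
Cycle of length 2 starting at step 1 -> no fixed point

Answer: cycle 2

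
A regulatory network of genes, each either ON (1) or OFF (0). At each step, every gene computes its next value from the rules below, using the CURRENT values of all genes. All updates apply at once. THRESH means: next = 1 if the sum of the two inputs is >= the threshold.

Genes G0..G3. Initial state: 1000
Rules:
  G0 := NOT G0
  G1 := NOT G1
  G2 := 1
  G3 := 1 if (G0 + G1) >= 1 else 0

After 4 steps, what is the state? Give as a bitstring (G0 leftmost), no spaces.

Step 1: G0=NOT G0=NOT 1=0 G1=NOT G1=NOT 0=1 G2=1(const) G3=(1+0>=1)=1 -> 0111
Step 2: G0=NOT G0=NOT 0=1 G1=NOT G1=NOT 1=0 G2=1(const) G3=(0+1>=1)=1 -> 1011
Step 3: G0=NOT G0=NOT 1=0 G1=NOT G1=NOT 0=1 G2=1(const) G3=(1+0>=1)=1 -> 0111
Step 4: G0=NOT G0=NOT 0=1 G1=NOT G1=NOT 1=0 G2=1(const) G3=(0+1>=1)=1 -> 1011

1011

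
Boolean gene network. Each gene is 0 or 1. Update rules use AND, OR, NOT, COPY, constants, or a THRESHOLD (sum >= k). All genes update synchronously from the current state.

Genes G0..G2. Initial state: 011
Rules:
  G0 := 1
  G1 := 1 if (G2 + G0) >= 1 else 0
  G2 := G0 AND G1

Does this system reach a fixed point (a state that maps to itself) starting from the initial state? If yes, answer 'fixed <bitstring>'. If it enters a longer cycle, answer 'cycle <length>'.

Step 0: 011
Step 1: G0=1(const) G1=(1+0>=1)=1 G2=G0&G1=0&1=0 -> 110
Step 2: G0=1(const) G1=(0+1>=1)=1 G2=G0&G1=1&1=1 -> 111
Step 3: G0=1(const) G1=(1+1>=1)=1 G2=G0&G1=1&1=1 -> 111
Fixed point reached at step 2: 111

Answer: fixed 111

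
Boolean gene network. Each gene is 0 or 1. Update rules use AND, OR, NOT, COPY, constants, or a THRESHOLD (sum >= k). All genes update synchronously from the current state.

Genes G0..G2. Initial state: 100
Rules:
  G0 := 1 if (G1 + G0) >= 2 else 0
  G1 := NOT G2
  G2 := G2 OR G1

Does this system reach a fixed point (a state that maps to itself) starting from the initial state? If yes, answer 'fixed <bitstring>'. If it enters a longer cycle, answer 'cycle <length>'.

Answer: fixed 001

Derivation:
Step 0: 100
Step 1: G0=(0+1>=2)=0 G1=NOT G2=NOT 0=1 G2=G2|G1=0|0=0 -> 010
Step 2: G0=(1+0>=2)=0 G1=NOT G2=NOT 0=1 G2=G2|G1=0|1=1 -> 011
Step 3: G0=(1+0>=2)=0 G1=NOT G2=NOT 1=0 G2=G2|G1=1|1=1 -> 001
Step 4: G0=(0+0>=2)=0 G1=NOT G2=NOT 1=0 G2=G2|G1=1|0=1 -> 001
Fixed point reached at step 3: 001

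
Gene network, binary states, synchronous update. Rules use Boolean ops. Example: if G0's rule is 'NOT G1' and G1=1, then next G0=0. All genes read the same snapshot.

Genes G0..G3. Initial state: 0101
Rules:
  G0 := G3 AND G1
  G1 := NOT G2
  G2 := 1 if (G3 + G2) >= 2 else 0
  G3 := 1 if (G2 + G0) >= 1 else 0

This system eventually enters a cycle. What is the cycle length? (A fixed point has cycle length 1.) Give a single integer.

Answer: 2

Derivation:
Step 0: 0101
Step 1: G0=G3&G1=1&1=1 G1=NOT G2=NOT 0=1 G2=(1+0>=2)=0 G3=(0+0>=1)=0 -> 1100
Step 2: G0=G3&G1=0&1=0 G1=NOT G2=NOT 0=1 G2=(0+0>=2)=0 G3=(0+1>=1)=1 -> 0101
State from step 2 equals state from step 0 -> cycle length 2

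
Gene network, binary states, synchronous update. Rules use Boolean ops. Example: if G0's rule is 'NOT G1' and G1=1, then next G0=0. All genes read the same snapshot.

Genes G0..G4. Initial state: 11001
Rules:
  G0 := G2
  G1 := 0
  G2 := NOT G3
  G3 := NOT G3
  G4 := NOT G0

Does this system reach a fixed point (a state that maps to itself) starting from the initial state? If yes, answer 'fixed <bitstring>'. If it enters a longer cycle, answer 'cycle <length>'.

Answer: cycle 2

Derivation:
Step 0: 11001
Step 1: G0=G2=0 G1=0(const) G2=NOT G3=NOT 0=1 G3=NOT G3=NOT 0=1 G4=NOT G0=NOT 1=0 -> 00110
Step 2: G0=G2=1 G1=0(const) G2=NOT G3=NOT 1=0 G3=NOT G3=NOT 1=0 G4=NOT G0=NOT 0=1 -> 10001
Step 3: G0=G2=0 G1=0(const) G2=NOT G3=NOT 0=1 G3=NOT G3=NOT 0=1 G4=NOT G0=NOT 1=0 -> 00110
Cycle of length 2 starting at step 1 -> no fixed point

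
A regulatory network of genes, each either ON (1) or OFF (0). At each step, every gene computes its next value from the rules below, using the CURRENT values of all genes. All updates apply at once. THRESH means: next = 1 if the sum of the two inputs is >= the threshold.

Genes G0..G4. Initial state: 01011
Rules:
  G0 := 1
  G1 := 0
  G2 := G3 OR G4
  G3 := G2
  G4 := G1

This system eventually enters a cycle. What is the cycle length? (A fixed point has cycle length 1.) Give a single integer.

Answer: 1

Derivation:
Step 0: 01011
Step 1: G0=1(const) G1=0(const) G2=G3|G4=1|1=1 G3=G2=0 G4=G1=1 -> 10101
Step 2: G0=1(const) G1=0(const) G2=G3|G4=0|1=1 G3=G2=1 G4=G1=0 -> 10110
Step 3: G0=1(const) G1=0(const) G2=G3|G4=1|0=1 G3=G2=1 G4=G1=0 -> 10110
State from step 3 equals state from step 2 -> cycle length 1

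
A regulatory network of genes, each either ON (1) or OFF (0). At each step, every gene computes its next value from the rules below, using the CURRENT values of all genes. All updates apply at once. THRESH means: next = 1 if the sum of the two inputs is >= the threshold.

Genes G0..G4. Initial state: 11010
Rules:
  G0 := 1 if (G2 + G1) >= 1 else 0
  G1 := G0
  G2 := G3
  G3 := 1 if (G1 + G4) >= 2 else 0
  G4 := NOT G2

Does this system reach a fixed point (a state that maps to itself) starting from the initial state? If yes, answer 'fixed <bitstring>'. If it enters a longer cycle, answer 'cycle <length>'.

Answer: cycle 2

Derivation:
Step 0: 11010
Step 1: G0=(0+1>=1)=1 G1=G0=1 G2=G3=1 G3=(1+0>=2)=0 G4=NOT G2=NOT 0=1 -> 11101
Step 2: G0=(1+1>=1)=1 G1=G0=1 G2=G3=0 G3=(1+1>=2)=1 G4=NOT G2=NOT 1=0 -> 11010
Cycle of length 2 starting at step 0 -> no fixed point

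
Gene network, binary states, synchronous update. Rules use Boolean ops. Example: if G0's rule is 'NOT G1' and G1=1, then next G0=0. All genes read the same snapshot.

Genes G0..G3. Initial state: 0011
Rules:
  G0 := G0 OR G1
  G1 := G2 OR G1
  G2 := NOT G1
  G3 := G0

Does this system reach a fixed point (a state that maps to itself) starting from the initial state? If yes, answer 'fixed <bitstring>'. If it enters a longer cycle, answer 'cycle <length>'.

Step 0: 0011
Step 1: G0=G0|G1=0|0=0 G1=G2|G1=1|0=1 G2=NOT G1=NOT 0=1 G3=G0=0 -> 0110
Step 2: G0=G0|G1=0|1=1 G1=G2|G1=1|1=1 G2=NOT G1=NOT 1=0 G3=G0=0 -> 1100
Step 3: G0=G0|G1=1|1=1 G1=G2|G1=0|1=1 G2=NOT G1=NOT 1=0 G3=G0=1 -> 1101
Step 4: G0=G0|G1=1|1=1 G1=G2|G1=0|1=1 G2=NOT G1=NOT 1=0 G3=G0=1 -> 1101
Fixed point reached at step 3: 1101

Answer: fixed 1101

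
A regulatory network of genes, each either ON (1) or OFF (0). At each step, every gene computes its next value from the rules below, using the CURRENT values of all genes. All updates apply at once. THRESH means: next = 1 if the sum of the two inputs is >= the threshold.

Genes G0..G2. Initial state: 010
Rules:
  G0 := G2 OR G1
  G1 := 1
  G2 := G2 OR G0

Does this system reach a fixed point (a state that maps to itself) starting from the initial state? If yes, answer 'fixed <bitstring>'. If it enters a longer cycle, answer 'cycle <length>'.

Answer: fixed 111

Derivation:
Step 0: 010
Step 1: G0=G2|G1=0|1=1 G1=1(const) G2=G2|G0=0|0=0 -> 110
Step 2: G0=G2|G1=0|1=1 G1=1(const) G2=G2|G0=0|1=1 -> 111
Step 3: G0=G2|G1=1|1=1 G1=1(const) G2=G2|G0=1|1=1 -> 111
Fixed point reached at step 2: 111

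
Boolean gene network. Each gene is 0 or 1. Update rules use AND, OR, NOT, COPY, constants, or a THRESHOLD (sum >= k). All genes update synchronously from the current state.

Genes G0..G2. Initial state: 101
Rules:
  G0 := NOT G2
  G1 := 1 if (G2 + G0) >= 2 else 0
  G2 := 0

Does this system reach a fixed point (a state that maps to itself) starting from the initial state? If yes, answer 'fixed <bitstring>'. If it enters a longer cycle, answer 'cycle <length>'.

Step 0: 101
Step 1: G0=NOT G2=NOT 1=0 G1=(1+1>=2)=1 G2=0(const) -> 010
Step 2: G0=NOT G2=NOT 0=1 G1=(0+0>=2)=0 G2=0(const) -> 100
Step 3: G0=NOT G2=NOT 0=1 G1=(0+1>=2)=0 G2=0(const) -> 100
Fixed point reached at step 2: 100

Answer: fixed 100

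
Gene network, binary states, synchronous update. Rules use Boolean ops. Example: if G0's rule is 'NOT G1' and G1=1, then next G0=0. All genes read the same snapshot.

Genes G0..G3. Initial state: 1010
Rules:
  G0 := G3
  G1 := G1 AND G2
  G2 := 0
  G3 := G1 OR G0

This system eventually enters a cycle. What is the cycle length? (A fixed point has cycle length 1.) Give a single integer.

Answer: 2

Derivation:
Step 0: 1010
Step 1: G0=G3=0 G1=G1&G2=0&1=0 G2=0(const) G3=G1|G0=0|1=1 -> 0001
Step 2: G0=G3=1 G1=G1&G2=0&0=0 G2=0(const) G3=G1|G0=0|0=0 -> 1000
Step 3: G0=G3=0 G1=G1&G2=0&0=0 G2=0(const) G3=G1|G0=0|1=1 -> 0001
State from step 3 equals state from step 1 -> cycle length 2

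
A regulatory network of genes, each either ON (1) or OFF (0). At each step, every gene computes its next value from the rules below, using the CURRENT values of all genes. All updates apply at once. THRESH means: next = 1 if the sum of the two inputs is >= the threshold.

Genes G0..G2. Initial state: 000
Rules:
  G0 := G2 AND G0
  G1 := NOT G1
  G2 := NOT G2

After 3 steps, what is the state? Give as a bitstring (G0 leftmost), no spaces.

Step 1: G0=G2&G0=0&0=0 G1=NOT G1=NOT 0=1 G2=NOT G2=NOT 0=1 -> 011
Step 2: G0=G2&G0=1&0=0 G1=NOT G1=NOT 1=0 G2=NOT G2=NOT 1=0 -> 000
Step 3: G0=G2&G0=0&0=0 G1=NOT G1=NOT 0=1 G2=NOT G2=NOT 0=1 -> 011

011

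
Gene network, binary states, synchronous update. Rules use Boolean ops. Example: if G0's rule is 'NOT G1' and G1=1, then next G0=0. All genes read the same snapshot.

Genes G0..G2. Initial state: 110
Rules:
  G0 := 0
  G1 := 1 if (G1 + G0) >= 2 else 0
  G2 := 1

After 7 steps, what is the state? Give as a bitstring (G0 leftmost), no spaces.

Step 1: G0=0(const) G1=(1+1>=2)=1 G2=1(const) -> 011
Step 2: G0=0(const) G1=(1+0>=2)=0 G2=1(const) -> 001
Step 3: G0=0(const) G1=(0+0>=2)=0 G2=1(const) -> 001
Step 4: G0=0(const) G1=(0+0>=2)=0 G2=1(const) -> 001
Step 5: G0=0(const) G1=(0+0>=2)=0 G2=1(const) -> 001
Step 6: G0=0(const) G1=(0+0>=2)=0 G2=1(const) -> 001
Step 7: G0=0(const) G1=(0+0>=2)=0 G2=1(const) -> 001

001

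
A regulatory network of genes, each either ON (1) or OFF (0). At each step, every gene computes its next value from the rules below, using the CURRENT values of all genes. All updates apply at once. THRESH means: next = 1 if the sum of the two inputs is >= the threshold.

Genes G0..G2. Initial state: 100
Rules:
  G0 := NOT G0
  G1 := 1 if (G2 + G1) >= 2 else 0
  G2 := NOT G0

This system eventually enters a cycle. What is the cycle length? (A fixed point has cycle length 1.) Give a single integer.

Step 0: 100
Step 1: G0=NOT G0=NOT 1=0 G1=(0+0>=2)=0 G2=NOT G0=NOT 1=0 -> 000
Step 2: G0=NOT G0=NOT 0=1 G1=(0+0>=2)=0 G2=NOT G0=NOT 0=1 -> 101
Step 3: G0=NOT G0=NOT 1=0 G1=(1+0>=2)=0 G2=NOT G0=NOT 1=0 -> 000
State from step 3 equals state from step 1 -> cycle length 2

Answer: 2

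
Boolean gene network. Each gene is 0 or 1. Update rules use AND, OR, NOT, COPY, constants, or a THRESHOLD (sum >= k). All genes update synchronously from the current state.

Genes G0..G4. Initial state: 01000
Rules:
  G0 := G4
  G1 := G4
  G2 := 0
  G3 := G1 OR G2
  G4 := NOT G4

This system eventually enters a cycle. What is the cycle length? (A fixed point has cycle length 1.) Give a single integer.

Step 0: 01000
Step 1: G0=G4=0 G1=G4=0 G2=0(const) G3=G1|G2=1|0=1 G4=NOT G4=NOT 0=1 -> 00011
Step 2: G0=G4=1 G1=G4=1 G2=0(const) G3=G1|G2=0|0=0 G4=NOT G4=NOT 1=0 -> 11000
Step 3: G0=G4=0 G1=G4=0 G2=0(const) G3=G1|G2=1|0=1 G4=NOT G4=NOT 0=1 -> 00011
State from step 3 equals state from step 1 -> cycle length 2

Answer: 2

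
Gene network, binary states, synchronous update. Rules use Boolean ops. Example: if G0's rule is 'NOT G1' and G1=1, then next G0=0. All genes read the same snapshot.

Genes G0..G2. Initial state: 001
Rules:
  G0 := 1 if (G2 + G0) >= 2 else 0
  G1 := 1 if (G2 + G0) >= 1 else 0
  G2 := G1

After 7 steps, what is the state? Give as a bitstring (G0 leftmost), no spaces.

Step 1: G0=(1+0>=2)=0 G1=(1+0>=1)=1 G2=G1=0 -> 010
Step 2: G0=(0+0>=2)=0 G1=(0+0>=1)=0 G2=G1=1 -> 001
Step 3: G0=(1+0>=2)=0 G1=(1+0>=1)=1 G2=G1=0 -> 010
Step 4: G0=(0+0>=2)=0 G1=(0+0>=1)=0 G2=G1=1 -> 001
Step 5: G0=(1+0>=2)=0 G1=(1+0>=1)=1 G2=G1=0 -> 010
Step 6: G0=(0+0>=2)=0 G1=(0+0>=1)=0 G2=G1=1 -> 001
Step 7: G0=(1+0>=2)=0 G1=(1+0>=1)=1 G2=G1=0 -> 010

010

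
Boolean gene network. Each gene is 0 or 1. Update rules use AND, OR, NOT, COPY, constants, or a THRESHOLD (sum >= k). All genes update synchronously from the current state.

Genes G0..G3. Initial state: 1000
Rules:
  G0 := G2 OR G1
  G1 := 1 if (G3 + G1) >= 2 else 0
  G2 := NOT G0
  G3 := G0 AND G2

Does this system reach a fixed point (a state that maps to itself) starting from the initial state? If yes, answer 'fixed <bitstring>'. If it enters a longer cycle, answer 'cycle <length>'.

Step 0: 1000
Step 1: G0=G2|G1=0|0=0 G1=(0+0>=2)=0 G2=NOT G0=NOT 1=0 G3=G0&G2=1&0=0 -> 0000
Step 2: G0=G2|G1=0|0=0 G1=(0+0>=2)=0 G2=NOT G0=NOT 0=1 G3=G0&G2=0&0=0 -> 0010
Step 3: G0=G2|G1=1|0=1 G1=(0+0>=2)=0 G2=NOT G0=NOT 0=1 G3=G0&G2=0&1=0 -> 1010
Step 4: G0=G2|G1=1|0=1 G1=(0+0>=2)=0 G2=NOT G0=NOT 1=0 G3=G0&G2=1&1=1 -> 1001
Step 5: G0=G2|G1=0|0=0 G1=(1+0>=2)=0 G2=NOT G0=NOT 1=0 G3=G0&G2=1&0=0 -> 0000
Cycle of length 4 starting at step 1 -> no fixed point

Answer: cycle 4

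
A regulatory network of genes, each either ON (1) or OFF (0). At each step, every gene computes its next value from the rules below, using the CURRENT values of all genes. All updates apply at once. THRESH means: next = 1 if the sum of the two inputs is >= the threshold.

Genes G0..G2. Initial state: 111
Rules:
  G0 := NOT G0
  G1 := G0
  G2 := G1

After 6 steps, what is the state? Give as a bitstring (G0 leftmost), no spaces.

Step 1: G0=NOT G0=NOT 1=0 G1=G0=1 G2=G1=1 -> 011
Step 2: G0=NOT G0=NOT 0=1 G1=G0=0 G2=G1=1 -> 101
Step 3: G0=NOT G0=NOT 1=0 G1=G0=1 G2=G1=0 -> 010
Step 4: G0=NOT G0=NOT 0=1 G1=G0=0 G2=G1=1 -> 101
Step 5: G0=NOT G0=NOT 1=0 G1=G0=1 G2=G1=0 -> 010
Step 6: G0=NOT G0=NOT 0=1 G1=G0=0 G2=G1=1 -> 101

101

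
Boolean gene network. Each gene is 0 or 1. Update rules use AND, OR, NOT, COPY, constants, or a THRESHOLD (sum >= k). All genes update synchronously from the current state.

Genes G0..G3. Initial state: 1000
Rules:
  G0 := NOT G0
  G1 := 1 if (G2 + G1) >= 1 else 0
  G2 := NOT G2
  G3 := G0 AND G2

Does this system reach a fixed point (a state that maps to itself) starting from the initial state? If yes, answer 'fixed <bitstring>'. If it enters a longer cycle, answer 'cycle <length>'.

Answer: cycle 2

Derivation:
Step 0: 1000
Step 1: G0=NOT G0=NOT 1=0 G1=(0+0>=1)=0 G2=NOT G2=NOT 0=1 G3=G0&G2=1&0=0 -> 0010
Step 2: G0=NOT G0=NOT 0=1 G1=(1+0>=1)=1 G2=NOT G2=NOT 1=0 G3=G0&G2=0&1=0 -> 1100
Step 3: G0=NOT G0=NOT 1=0 G1=(0+1>=1)=1 G2=NOT G2=NOT 0=1 G3=G0&G2=1&0=0 -> 0110
Step 4: G0=NOT G0=NOT 0=1 G1=(1+1>=1)=1 G2=NOT G2=NOT 1=0 G3=G0&G2=0&1=0 -> 1100
Cycle of length 2 starting at step 2 -> no fixed point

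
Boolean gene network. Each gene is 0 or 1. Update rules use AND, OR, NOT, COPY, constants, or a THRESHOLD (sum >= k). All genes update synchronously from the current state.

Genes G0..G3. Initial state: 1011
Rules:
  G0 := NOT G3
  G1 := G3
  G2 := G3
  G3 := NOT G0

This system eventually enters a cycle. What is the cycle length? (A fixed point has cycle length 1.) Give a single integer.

Step 0: 1011
Step 1: G0=NOT G3=NOT 1=0 G1=G3=1 G2=G3=1 G3=NOT G0=NOT 1=0 -> 0110
Step 2: G0=NOT G3=NOT 0=1 G1=G3=0 G2=G3=0 G3=NOT G0=NOT 0=1 -> 1001
Step 3: G0=NOT G3=NOT 1=0 G1=G3=1 G2=G3=1 G3=NOT G0=NOT 1=0 -> 0110
State from step 3 equals state from step 1 -> cycle length 2

Answer: 2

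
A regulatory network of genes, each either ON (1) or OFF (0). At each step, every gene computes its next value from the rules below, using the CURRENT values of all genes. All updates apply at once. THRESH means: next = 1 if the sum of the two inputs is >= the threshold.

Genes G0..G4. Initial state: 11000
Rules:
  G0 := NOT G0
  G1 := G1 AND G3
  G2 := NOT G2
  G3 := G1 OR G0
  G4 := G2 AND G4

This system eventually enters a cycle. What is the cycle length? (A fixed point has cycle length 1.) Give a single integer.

Step 0: 11000
Step 1: G0=NOT G0=NOT 1=0 G1=G1&G3=1&0=0 G2=NOT G2=NOT 0=1 G3=G1|G0=1|1=1 G4=G2&G4=0&0=0 -> 00110
Step 2: G0=NOT G0=NOT 0=1 G1=G1&G3=0&1=0 G2=NOT G2=NOT 1=0 G3=G1|G0=0|0=0 G4=G2&G4=1&0=0 -> 10000
Step 3: G0=NOT G0=NOT 1=0 G1=G1&G3=0&0=0 G2=NOT G2=NOT 0=1 G3=G1|G0=0|1=1 G4=G2&G4=0&0=0 -> 00110
State from step 3 equals state from step 1 -> cycle length 2

Answer: 2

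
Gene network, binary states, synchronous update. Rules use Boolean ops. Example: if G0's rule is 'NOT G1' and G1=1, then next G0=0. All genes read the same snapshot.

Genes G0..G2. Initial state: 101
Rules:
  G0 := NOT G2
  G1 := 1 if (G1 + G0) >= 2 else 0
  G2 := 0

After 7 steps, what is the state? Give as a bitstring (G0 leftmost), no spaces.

Step 1: G0=NOT G2=NOT 1=0 G1=(0+1>=2)=0 G2=0(const) -> 000
Step 2: G0=NOT G2=NOT 0=1 G1=(0+0>=2)=0 G2=0(const) -> 100
Step 3: G0=NOT G2=NOT 0=1 G1=(0+1>=2)=0 G2=0(const) -> 100
Step 4: G0=NOT G2=NOT 0=1 G1=(0+1>=2)=0 G2=0(const) -> 100
Step 5: G0=NOT G2=NOT 0=1 G1=(0+1>=2)=0 G2=0(const) -> 100
Step 6: G0=NOT G2=NOT 0=1 G1=(0+1>=2)=0 G2=0(const) -> 100
Step 7: G0=NOT G2=NOT 0=1 G1=(0+1>=2)=0 G2=0(const) -> 100

100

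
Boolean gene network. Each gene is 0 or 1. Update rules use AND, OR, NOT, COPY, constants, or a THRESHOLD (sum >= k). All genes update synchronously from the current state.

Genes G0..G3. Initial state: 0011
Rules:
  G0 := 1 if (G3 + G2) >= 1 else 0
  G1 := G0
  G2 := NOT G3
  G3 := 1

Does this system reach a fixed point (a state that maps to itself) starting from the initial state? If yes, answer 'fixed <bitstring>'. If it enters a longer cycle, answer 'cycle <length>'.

Step 0: 0011
Step 1: G0=(1+1>=1)=1 G1=G0=0 G2=NOT G3=NOT 1=0 G3=1(const) -> 1001
Step 2: G0=(1+0>=1)=1 G1=G0=1 G2=NOT G3=NOT 1=0 G3=1(const) -> 1101
Step 3: G0=(1+0>=1)=1 G1=G0=1 G2=NOT G3=NOT 1=0 G3=1(const) -> 1101
Fixed point reached at step 2: 1101

Answer: fixed 1101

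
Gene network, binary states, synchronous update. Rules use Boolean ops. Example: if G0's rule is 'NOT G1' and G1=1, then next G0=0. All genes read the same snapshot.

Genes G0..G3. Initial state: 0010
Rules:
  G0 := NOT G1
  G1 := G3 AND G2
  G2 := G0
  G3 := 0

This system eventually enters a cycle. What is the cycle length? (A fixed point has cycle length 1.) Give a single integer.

Answer: 1

Derivation:
Step 0: 0010
Step 1: G0=NOT G1=NOT 0=1 G1=G3&G2=0&1=0 G2=G0=0 G3=0(const) -> 1000
Step 2: G0=NOT G1=NOT 0=1 G1=G3&G2=0&0=0 G2=G0=1 G3=0(const) -> 1010
Step 3: G0=NOT G1=NOT 0=1 G1=G3&G2=0&1=0 G2=G0=1 G3=0(const) -> 1010
State from step 3 equals state from step 2 -> cycle length 1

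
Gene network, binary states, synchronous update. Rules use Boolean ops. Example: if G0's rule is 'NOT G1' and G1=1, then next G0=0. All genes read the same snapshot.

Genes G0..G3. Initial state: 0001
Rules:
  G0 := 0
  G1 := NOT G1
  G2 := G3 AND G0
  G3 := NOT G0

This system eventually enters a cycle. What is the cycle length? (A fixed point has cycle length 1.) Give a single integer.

Step 0: 0001
Step 1: G0=0(const) G1=NOT G1=NOT 0=1 G2=G3&G0=1&0=0 G3=NOT G0=NOT 0=1 -> 0101
Step 2: G0=0(const) G1=NOT G1=NOT 1=0 G2=G3&G0=1&0=0 G3=NOT G0=NOT 0=1 -> 0001
State from step 2 equals state from step 0 -> cycle length 2

Answer: 2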